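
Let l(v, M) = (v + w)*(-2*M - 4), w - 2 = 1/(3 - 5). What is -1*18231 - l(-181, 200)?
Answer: -90749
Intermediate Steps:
w = 3/2 (w = 2 + 1/(3 - 5) = 2 + 1/(-2) = 2 - ½ = 3/2 ≈ 1.5000)
l(v, M) = (-4 - 2*M)*(3/2 + v) (l(v, M) = (v + 3/2)*(-2*M - 4) = (3/2 + v)*(-4 - 2*M) = (-4 - 2*M)*(3/2 + v))
-1*18231 - l(-181, 200) = -1*18231 - (-6 - 4*(-181) - 3*200 - 2*200*(-181)) = -18231 - (-6 + 724 - 600 + 72400) = -18231 - 1*72518 = -18231 - 72518 = -90749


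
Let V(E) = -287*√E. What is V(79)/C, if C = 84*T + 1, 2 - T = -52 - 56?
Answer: -287*√79/9241 ≈ -0.27604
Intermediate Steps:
T = 110 (T = 2 - (-52 - 56) = 2 - 1*(-108) = 2 + 108 = 110)
C = 9241 (C = 84*110 + 1 = 9240 + 1 = 9241)
V(79)/C = -287*√79/9241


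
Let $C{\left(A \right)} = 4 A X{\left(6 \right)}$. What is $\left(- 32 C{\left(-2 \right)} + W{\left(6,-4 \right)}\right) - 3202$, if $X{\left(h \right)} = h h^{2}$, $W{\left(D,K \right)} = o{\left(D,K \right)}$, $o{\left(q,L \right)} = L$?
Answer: $52090$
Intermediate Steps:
$W{\left(D,K \right)} = K$
$X{\left(h \right)} = h^{3}$
$C{\left(A \right)} = 864 A$ ($C{\left(A \right)} = 4 A 6^{3} = 4 A 216 = 864 A$)
$\left(- 32 C{\left(-2 \right)} + W{\left(6,-4 \right)}\right) - 3202 = \left(- 32 \cdot 864 \left(-2\right) - 4\right) - 3202 = \left(\left(-32\right) \left(-1728\right) - 4\right) - 3202 = \left(55296 - 4\right) - 3202 = 55292 - 3202 = 52090$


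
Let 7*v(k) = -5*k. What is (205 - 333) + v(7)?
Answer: -133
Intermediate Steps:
v(k) = -5*k/7 (v(k) = (-5*k)/7 = -5*k/7)
(205 - 333) + v(7) = (205 - 333) - 5/7*7 = -128 - 5 = -133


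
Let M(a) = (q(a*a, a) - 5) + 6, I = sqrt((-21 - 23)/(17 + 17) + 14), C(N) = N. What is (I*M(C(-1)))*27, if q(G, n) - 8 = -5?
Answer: 648*sqrt(102)/17 ≈ 384.97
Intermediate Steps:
q(G, n) = 3 (q(G, n) = 8 - 5 = 3)
I = 6*sqrt(102)/17 (I = sqrt(-44/34 + 14) = sqrt(-44*1/34 + 14) = sqrt(-22/17 + 14) = sqrt(216/17) = 6*sqrt(102)/17 ≈ 3.5645)
M(a) = 4 (M(a) = (3 - 5) + 6 = -2 + 6 = 4)
(I*M(C(-1)))*27 = ((6*sqrt(102)/17)*4)*27 = (24*sqrt(102)/17)*27 = 648*sqrt(102)/17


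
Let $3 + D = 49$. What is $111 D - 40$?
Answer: $5066$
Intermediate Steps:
$D = 46$ ($D = -3 + 49 = 46$)
$111 D - 40 = 111 \cdot 46 - 40 = 5106 - 40 = 5066$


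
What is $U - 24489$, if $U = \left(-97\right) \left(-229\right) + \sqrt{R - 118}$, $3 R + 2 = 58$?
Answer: $-2276 + \frac{i \sqrt{894}}{3} \approx -2276.0 + 9.9666 i$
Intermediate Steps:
$R = \frac{56}{3}$ ($R = - \frac{2}{3} + \frac{1}{3} \cdot 58 = - \frac{2}{3} + \frac{58}{3} = \frac{56}{3} \approx 18.667$)
$U = 22213 + \frac{i \sqrt{894}}{3}$ ($U = \left(-97\right) \left(-229\right) + \sqrt{\frac{56}{3} - 118} = 22213 + \sqrt{- \frac{298}{3}} = 22213 + \frac{i \sqrt{894}}{3} \approx 22213.0 + 9.9666 i$)
$U - 24489 = \left(22213 + \frac{i \sqrt{894}}{3}\right) - 24489 = -2276 + \frac{i \sqrt{894}}{3}$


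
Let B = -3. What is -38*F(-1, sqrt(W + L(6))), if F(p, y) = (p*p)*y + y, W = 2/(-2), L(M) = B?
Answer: -152*I ≈ -152.0*I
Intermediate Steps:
L(M) = -3
W = -1 (W = 2*(-1/2) = -1)
F(p, y) = y + y*p**2 (F(p, y) = p**2*y + y = y*p**2 + y = y + y*p**2)
-38*F(-1, sqrt(W + L(6))) = -38*sqrt(-1 - 3)*(1 + (-1)**2) = -38*sqrt(-4)*(1 + 1) = -38*2*I*2 = -152*I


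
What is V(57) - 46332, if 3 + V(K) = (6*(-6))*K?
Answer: -48387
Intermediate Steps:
V(K) = -3 - 36*K (V(K) = -3 + (6*(-6))*K = -3 - 36*K)
V(57) - 46332 = (-3 - 36*57) - 46332 = (-3 - 2052) - 46332 = -2055 - 46332 = -48387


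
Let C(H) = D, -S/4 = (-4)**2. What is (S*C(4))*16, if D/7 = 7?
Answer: -50176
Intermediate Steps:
D = 49 (D = 7*7 = 49)
S = -64 (S = -4*(-4)**2 = -4*16 = -64)
C(H) = 49
(S*C(4))*16 = -64*49*16 = -3136*16 = -50176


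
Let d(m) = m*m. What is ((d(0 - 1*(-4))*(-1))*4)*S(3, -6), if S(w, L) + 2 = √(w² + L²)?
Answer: 128 - 192*√5 ≈ -301.33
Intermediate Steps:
d(m) = m²
S(w, L) = -2 + √(L² + w²) (S(w, L) = -2 + √(w² + L²) = -2 + √(L² + w²))
((d(0 - 1*(-4))*(-1))*4)*S(3, -6) = (((0 - 1*(-4))²*(-1))*4)*(-2 + √((-6)² + 3²)) = (((0 + 4)²*(-1))*4)*(-2 + √(36 + 9)) = ((4²*(-1))*4)*(-2 + √45) = ((16*(-1))*4)*(-2 + 3*√5) = (-16*4)*(-2 + 3*√5) = -64*(-2 + 3*√5) = 128 - 192*√5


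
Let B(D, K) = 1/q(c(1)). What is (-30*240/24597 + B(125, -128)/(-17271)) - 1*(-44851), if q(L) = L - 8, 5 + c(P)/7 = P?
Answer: 25404324881627/566419716 ≈ 44851.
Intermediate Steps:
c(P) = -35 + 7*P
q(L) = -8 + L
B(D, K) = -1/36 (B(D, K) = 1/(-8 + (-35 + 7*1)) = 1/(-8 + (-35 + 7)) = 1/(-8 - 28) = 1/(-36) = -1/36)
(-30*240/24597 + B(125, -128)/(-17271)) - 1*(-44851) = (-30*240/24597 - 1/36/(-17271)) - 1*(-44851) = (-7200*1/24597 - 1/36*(-1/17271)) + 44851 = (-800/2733 + 1/621756) + 44851 = -165800689/566419716 + 44851 = 25404324881627/566419716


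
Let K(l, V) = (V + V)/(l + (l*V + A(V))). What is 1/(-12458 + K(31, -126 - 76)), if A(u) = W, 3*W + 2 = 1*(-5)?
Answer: -4675/58240847 ≈ -8.0270e-5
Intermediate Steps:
W = -7/3 (W = -⅔ + (1*(-5))/3 = -⅔ + (⅓)*(-5) = -⅔ - 5/3 = -7/3 ≈ -2.3333)
A(u) = -7/3
K(l, V) = 2*V/(-7/3 + l + V*l) (K(l, V) = (V + V)/(l + (l*V - 7/3)) = (2*V)/(l + (V*l - 7/3)) = (2*V)/(l + (-7/3 + V*l)) = (2*V)/(-7/3 + l + V*l) = 2*V/(-7/3 + l + V*l))
1/(-12458 + K(31, -126 - 76)) = 1/(-12458 + 6*(-126 - 76)/(-7 + 3*31 + 3*(-126 - 76)*31)) = 1/(-12458 + 6*(-202)/(-7 + 93 + 3*(-202)*31)) = 1/(-12458 + 6*(-202)/(-7 + 93 - 18786)) = 1/(-12458 + 6*(-202)/(-18700)) = 1/(-12458 + 6*(-202)*(-1/18700)) = 1/(-12458 + 303/4675) = 1/(-58240847/4675) = -4675/58240847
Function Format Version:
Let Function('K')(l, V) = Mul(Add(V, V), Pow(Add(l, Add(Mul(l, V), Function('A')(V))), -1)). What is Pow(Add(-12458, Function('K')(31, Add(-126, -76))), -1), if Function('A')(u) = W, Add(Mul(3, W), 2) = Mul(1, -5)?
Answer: Rational(-4675, 58240847) ≈ -8.0270e-5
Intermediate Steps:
W = Rational(-7, 3) (W = Add(Rational(-2, 3), Mul(Rational(1, 3), Mul(1, -5))) = Add(Rational(-2, 3), Mul(Rational(1, 3), -5)) = Add(Rational(-2, 3), Rational(-5, 3)) = Rational(-7, 3) ≈ -2.3333)
Function('A')(u) = Rational(-7, 3)
Function('K')(l, V) = Mul(2, V, Pow(Add(Rational(-7, 3), l, Mul(V, l)), -1)) (Function('K')(l, V) = Mul(Add(V, V), Pow(Add(l, Add(Mul(l, V), Rational(-7, 3))), -1)) = Mul(Mul(2, V), Pow(Add(l, Add(Mul(V, l), Rational(-7, 3))), -1)) = Mul(Mul(2, V), Pow(Add(l, Add(Rational(-7, 3), Mul(V, l))), -1)) = Mul(Mul(2, V), Pow(Add(Rational(-7, 3), l, Mul(V, l)), -1)) = Mul(2, V, Pow(Add(Rational(-7, 3), l, Mul(V, l)), -1)))
Pow(Add(-12458, Function('K')(31, Add(-126, -76))), -1) = Pow(Add(-12458, Mul(6, Add(-126, -76), Pow(Add(-7, Mul(3, 31), Mul(3, Add(-126, -76), 31)), -1))), -1) = Pow(Add(-12458, Mul(6, -202, Pow(Add(-7, 93, Mul(3, -202, 31)), -1))), -1) = Pow(Add(-12458, Mul(6, -202, Pow(Add(-7, 93, -18786), -1))), -1) = Pow(Add(-12458, Mul(6, -202, Pow(-18700, -1))), -1) = Pow(Add(-12458, Mul(6, -202, Rational(-1, 18700))), -1) = Pow(Add(-12458, Rational(303, 4675)), -1) = Pow(Rational(-58240847, 4675), -1) = Rational(-4675, 58240847)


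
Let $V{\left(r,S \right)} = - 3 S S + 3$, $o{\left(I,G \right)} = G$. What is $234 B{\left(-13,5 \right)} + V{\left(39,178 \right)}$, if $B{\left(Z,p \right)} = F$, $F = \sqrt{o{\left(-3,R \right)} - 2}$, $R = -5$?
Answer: $-95049 + 234 i \sqrt{7} \approx -95049.0 + 619.11 i$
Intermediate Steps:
$V{\left(r,S \right)} = 3 - 3 S^{2}$ ($V{\left(r,S \right)} = - 3 S^{2} + 3 = 3 - 3 S^{2}$)
$F = i \sqrt{7}$ ($F = \sqrt{-5 - 2} = \sqrt{-7} = i \sqrt{7} \approx 2.6458 i$)
$B{\left(Z,p \right)} = i \sqrt{7}$
$234 B{\left(-13,5 \right)} + V{\left(39,178 \right)} = 234 i \sqrt{7} + \left(3 - 3 \cdot 178^{2}\right) = 234 i \sqrt{7} + \left(3 - 95052\right) = 234 i \sqrt{7} - 95049 = -95049 + 234 i \sqrt{7}$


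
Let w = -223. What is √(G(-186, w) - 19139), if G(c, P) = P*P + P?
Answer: √30367 ≈ 174.26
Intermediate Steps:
G(c, P) = P + P² (G(c, P) = P² + P = P + P²)
√(G(-186, w) - 19139) = √(-223*(1 - 223) - 19139) = √(-223*(-222) - 19139) = √(49506 - 19139) = √30367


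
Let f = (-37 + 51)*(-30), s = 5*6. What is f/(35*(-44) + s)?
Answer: 42/151 ≈ 0.27815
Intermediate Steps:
s = 30
f = -420 (f = 14*(-30) = -420)
f/(35*(-44) + s) = -420/(35*(-44) + 30) = -420/(-1540 + 30) = -420/(-1510) = -420*(-1/1510) = 42/151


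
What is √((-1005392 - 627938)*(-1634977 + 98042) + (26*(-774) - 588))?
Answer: √2510322022838 ≈ 1.5844e+6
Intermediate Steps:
√((-1005392 - 627938)*(-1634977 + 98042) + (26*(-774) - 588)) = √(-1633330*(-1536935) + (-20124 - 588)) = √(2510322043550 - 20712) = √2510322022838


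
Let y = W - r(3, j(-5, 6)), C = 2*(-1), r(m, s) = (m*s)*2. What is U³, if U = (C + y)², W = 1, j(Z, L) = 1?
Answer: 117649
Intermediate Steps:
r(m, s) = 2*m*s
C = -2
y = -5 (y = 1 - 2*3 = 1 - 1*6 = 1 - 6 = -5)
U = 49 (U = (-2 - 5)² = (-7)² = 49)
U³ = 49³ = 117649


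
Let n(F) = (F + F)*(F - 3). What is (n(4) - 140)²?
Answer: 17424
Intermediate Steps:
n(F) = 2*F*(-3 + F) (n(F) = (2*F)*(-3 + F) = 2*F*(-3 + F))
(n(4) - 140)² = (2*4*(-3 + 4) - 140)² = (2*4*1 - 140)² = (8 - 140)² = (-132)² = 17424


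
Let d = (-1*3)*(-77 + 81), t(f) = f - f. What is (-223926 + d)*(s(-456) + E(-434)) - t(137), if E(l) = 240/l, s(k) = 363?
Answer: -17612947638/217 ≈ -8.1166e+7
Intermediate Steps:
t(f) = 0
d = -12 (d = -3*4 = -12)
(-223926 + d)*(s(-456) + E(-434)) - t(137) = (-223926 - 12)*(363 + 240/(-434)) - 1*0 = -223938*(363 + 240*(-1/434)) + 0 = -223938*(363 - 120/217) + 0 = -223938*78651/217 + 0 = -17612947638/217 + 0 = -17612947638/217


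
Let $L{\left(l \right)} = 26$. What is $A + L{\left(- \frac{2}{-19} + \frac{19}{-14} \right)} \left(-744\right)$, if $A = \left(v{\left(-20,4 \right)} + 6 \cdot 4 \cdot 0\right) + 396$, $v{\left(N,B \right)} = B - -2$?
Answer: $-18942$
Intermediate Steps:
$v{\left(N,B \right)} = 2 + B$ ($v{\left(N,B \right)} = B + 2 = 2 + B$)
$A = 402$ ($A = \left(\left(2 + 4\right) + 6 \cdot 4 \cdot 0\right) + 396 = \left(6 + 24 \cdot 0\right) + 396 = \left(6 + 0\right) + 396 = 6 + 396 = 402$)
$A + L{\left(- \frac{2}{-19} + \frac{19}{-14} \right)} \left(-744\right) = 402 + 26 \left(-744\right) = 402 - 19344 = -18942$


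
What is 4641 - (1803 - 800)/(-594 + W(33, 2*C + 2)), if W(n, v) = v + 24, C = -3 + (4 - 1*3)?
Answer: 2655655/572 ≈ 4642.8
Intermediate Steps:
C = -2 (C = -3 + (4 - 3) = -3 + 1 = -2)
W(n, v) = 24 + v
4641 - (1803 - 800)/(-594 + W(33, 2*C + 2)) = 4641 - (1803 - 800)/(-594 + (24 + (2*(-2) + 2))) = 4641 - 1003/(-594 + (24 + (-4 + 2))) = 4641 - 1003/(-594 + (24 - 2)) = 4641 - 1003/(-594 + 22) = 4641 - 1003/(-572) = 4641 - 1003*(-1)/572 = 4641 - 1*(-1003/572) = 4641 + 1003/572 = 2655655/572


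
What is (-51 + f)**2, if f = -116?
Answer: 27889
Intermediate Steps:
(-51 + f)**2 = (-51 - 116)**2 = (-167)**2 = 27889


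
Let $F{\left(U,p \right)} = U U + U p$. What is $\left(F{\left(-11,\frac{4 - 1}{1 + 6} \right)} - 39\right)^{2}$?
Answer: $\frac{292681}{49} \approx 5973.1$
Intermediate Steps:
$F{\left(U,p \right)} = U^{2} + U p$
$\left(F{\left(-11,\frac{4 - 1}{1 + 6} \right)} - 39\right)^{2} = \left(- 11 \left(-11 + \frac{4 - 1}{1 + 6}\right) - 39\right)^{2} = \left(- 11 \left(-11 + \frac{3}{7}\right) - 39\right)^{2} = \left(\left(-11\right) \left(- \frac{74}{7}\right) - 39\right)^{2} = \left(\frac{814}{7} - 39\right)^{2} = \left(\frac{541}{7}\right)^{2} = \frac{292681}{49}$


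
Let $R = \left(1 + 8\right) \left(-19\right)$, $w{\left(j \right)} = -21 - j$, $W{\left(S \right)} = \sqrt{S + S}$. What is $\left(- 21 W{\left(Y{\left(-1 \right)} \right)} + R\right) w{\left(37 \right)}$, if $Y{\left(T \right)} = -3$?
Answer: $9918 + 1218 i \sqrt{6} \approx 9918.0 + 2983.5 i$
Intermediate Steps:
$W{\left(S \right)} = \sqrt{2} \sqrt{S}$ ($W{\left(S \right)} = \sqrt{2 S} = \sqrt{2} \sqrt{S}$)
$R = -171$ ($R = 9 \left(-19\right) = -171$)
$\left(- 21 W{\left(Y{\left(-1 \right)} \right)} + R\right) w{\left(37 \right)} = \left(- 21 \sqrt{2} \sqrt{-3} - 171\right) \left(-21 - 37\right) = \left(- 21 \sqrt{2} i \sqrt{3} - 171\right) \left(-21 - 37\right) = \left(- 21 i \sqrt{6} - 171\right) \left(-58\right) = \left(-171 - 21 i \sqrt{6}\right) \left(-58\right) = 9918 + 1218 i \sqrt{6}$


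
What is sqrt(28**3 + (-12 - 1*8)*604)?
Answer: 4*sqrt(617) ≈ 99.358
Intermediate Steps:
sqrt(28**3 + (-12 - 1*8)*604) = sqrt(21952 + (-12 - 8)*604) = sqrt(21952 - 20*604) = sqrt(21952 - 12080) = sqrt(9872) = 4*sqrt(617)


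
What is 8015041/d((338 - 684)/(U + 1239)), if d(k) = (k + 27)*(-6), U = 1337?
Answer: -5161686404/103809 ≈ -49723.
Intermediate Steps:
d(k) = -162 - 6*k (d(k) = (27 + k)*(-6) = -162 - 6*k)
8015041/d((338 - 684)/(U + 1239)) = 8015041/(-162 - 6*(338 - 684)/(1337 + 1239)) = 8015041/(-162 - (-2076)/2576) = 8015041/(-162 - 6*(-173/1288)) = 8015041/(-162 + 519/644) = 8015041/(-103809/644) = 8015041*(-644/103809) = -5161686404/103809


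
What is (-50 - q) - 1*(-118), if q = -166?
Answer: 234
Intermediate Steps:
(-50 - q) - 1*(-118) = (-50 - 1*(-166)) - 1*(-118) = (-50 + 166) + 118 = 116 + 118 = 234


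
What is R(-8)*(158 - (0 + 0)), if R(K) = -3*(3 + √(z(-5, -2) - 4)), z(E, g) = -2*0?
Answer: -1422 - 948*I ≈ -1422.0 - 948.0*I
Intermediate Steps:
z(E, g) = 0
R(K) = -9 - 6*I (R(K) = -3*(3 + √(0 - 4)) = -3*(3 + √(-4)) = -3*(3 + 2*I) = -9 - 6*I)
R(-8)*(158 - (0 + 0)) = (-9 - 6*I)*(158 - (0 + 0)) = (-9 - 6*I)*(158 - 1*0) = (-9 - 6*I)*(158 + 0) = (-9 - 6*I)*158 = -1422 - 948*I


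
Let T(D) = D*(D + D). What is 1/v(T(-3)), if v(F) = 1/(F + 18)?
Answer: 36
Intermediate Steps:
T(D) = 2*D**2 (T(D) = D*(2*D) = 2*D**2)
v(F) = 1/(18 + F)
1/v(T(-3)) = 1/(1/(18 + 2*(-3)**2)) = 1/(1/(18 + 2*9)) = 1/(1/(18 + 18)) = 1/(1/36) = 36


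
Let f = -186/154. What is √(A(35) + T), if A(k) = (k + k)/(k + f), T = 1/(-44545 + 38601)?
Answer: √30966947891794/3866572 ≈ 1.4392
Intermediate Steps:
T = -1/5944 (T = 1/(-5944) = -1/5944 ≈ -0.00016824)
f = -93/77 (f = -186*1/154 = -93/77 ≈ -1.2078)
A(k) = 2*k/(-93/77 + k) (A(k) = (k + k)/(k - 93/77) = (2*k)/(-93/77 + k) = 2*k/(-93/77 + k))
√(A(35) + T) = √(154*35/(-93 + 77*35) - 1/5944) = √(154*35/(-93 + 2695) - 1/5944) = √(154*35/2602 - 1/5944) = √(154*35*(1/2602) - 1/5944) = √(2695/1301 - 1/5944) = √(16017779/7733144) = √30966947891794/3866572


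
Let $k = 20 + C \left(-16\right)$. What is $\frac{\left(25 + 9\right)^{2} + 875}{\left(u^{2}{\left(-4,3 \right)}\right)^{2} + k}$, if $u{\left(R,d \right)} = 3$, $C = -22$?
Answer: $\frac{677}{151} \approx 4.4834$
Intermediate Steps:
$k = 372$ ($k = 20 - -352 = 20 + 352 = 372$)
$\frac{\left(25 + 9\right)^{2} + 875}{\left(u^{2}{\left(-4,3 \right)}\right)^{2} + k} = \frac{\left(25 + 9\right)^{2} + 875}{\left(3^{2}\right)^{2} + 372} = \frac{34^{2} + 875}{9^{2} + 372} = \frac{1156 + 875}{81 + 372} = \frac{2031}{453} = 2031 \cdot \frac{1}{453} = \frac{677}{151}$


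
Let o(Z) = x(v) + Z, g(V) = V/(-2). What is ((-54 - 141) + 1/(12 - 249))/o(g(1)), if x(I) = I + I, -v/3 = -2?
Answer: -92432/5451 ≈ -16.957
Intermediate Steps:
v = 6 (v = -3*(-2) = 6)
g(V) = -V/2 (g(V) = V*(-½) = -V/2)
x(I) = 2*I
o(Z) = 12 + Z (o(Z) = 2*6 + Z = 12 + Z)
((-54 - 141) + 1/(12 - 249))/o(g(1)) = ((-54 - 141) + 1/(12 - 249))/(12 - ½*1) = (-195 + 1/(-237))/(12 - ½) = (-195 - 1/237)/(23/2) = -46216/237*2/23 = -92432/5451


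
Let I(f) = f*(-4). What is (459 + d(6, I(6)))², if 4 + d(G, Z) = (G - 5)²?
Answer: 207936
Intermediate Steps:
I(f) = -4*f
d(G, Z) = -4 + (-5 + G)² (d(G, Z) = -4 + (G - 5)² = -4 + (-5 + G)²)
(459 + d(6, I(6)))² = (459 + (-4 + (-5 + 6)²))² = (459 + (-4 + 1²))² = (459 + (-4 + 1))² = (459 - 3)² = 456² = 207936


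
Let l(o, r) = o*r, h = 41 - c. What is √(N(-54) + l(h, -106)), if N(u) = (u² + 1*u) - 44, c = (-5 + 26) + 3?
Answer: 2*√254 ≈ 31.875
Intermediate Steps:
c = 24 (c = 21 + 3 = 24)
N(u) = -44 + u + u² (N(u) = (u² + u) - 44 = (u + u²) - 44 = -44 + u + u²)
h = 17 (h = 41 - 1*24 = 41 - 24 = 17)
√(N(-54) + l(h, -106)) = √((-44 - 54 + (-54)²) + 17*(-106)) = √((-44 - 54 + 2916) - 1802) = √(2818 - 1802) = √1016 = 2*√254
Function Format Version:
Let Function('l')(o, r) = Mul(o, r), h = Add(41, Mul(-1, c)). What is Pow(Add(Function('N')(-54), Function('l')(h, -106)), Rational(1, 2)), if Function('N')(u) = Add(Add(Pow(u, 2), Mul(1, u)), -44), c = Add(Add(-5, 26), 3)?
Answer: Mul(2, Pow(254, Rational(1, 2))) ≈ 31.875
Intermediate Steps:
c = 24 (c = Add(21, 3) = 24)
Function('N')(u) = Add(-44, u, Pow(u, 2)) (Function('N')(u) = Add(Add(Pow(u, 2), u), -44) = Add(Add(u, Pow(u, 2)), -44) = Add(-44, u, Pow(u, 2)))
h = 17 (h = Add(41, Mul(-1, 24)) = Add(41, -24) = 17)
Pow(Add(Function('N')(-54), Function('l')(h, -106)), Rational(1, 2)) = Pow(Add(Add(-44, -54, Pow(-54, 2)), Mul(17, -106)), Rational(1, 2)) = Pow(Add(Add(-44, -54, 2916), -1802), Rational(1, 2)) = Pow(Add(2818, -1802), Rational(1, 2)) = Pow(1016, Rational(1, 2)) = Mul(2, Pow(254, Rational(1, 2)))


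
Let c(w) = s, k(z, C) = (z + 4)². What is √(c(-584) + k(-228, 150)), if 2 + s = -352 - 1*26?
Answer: 2*√12449 ≈ 223.15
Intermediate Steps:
s = -380 (s = -2 + (-352 - 1*26) = -2 + (-352 - 26) = -2 - 378 = -380)
k(z, C) = (4 + z)²
c(w) = -380
√(c(-584) + k(-228, 150)) = √(-380 + (4 - 228)²) = √(-380 + (-224)²) = √(-380 + 50176) = √49796 = 2*√12449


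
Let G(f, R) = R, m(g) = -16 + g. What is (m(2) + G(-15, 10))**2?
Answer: 16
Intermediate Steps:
(m(2) + G(-15, 10))**2 = ((-16 + 2) + 10)**2 = (-14 + 10)**2 = (-4)**2 = 16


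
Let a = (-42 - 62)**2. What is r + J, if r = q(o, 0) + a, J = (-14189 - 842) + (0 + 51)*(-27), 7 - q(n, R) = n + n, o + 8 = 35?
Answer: -5639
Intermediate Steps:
o = 27 (o = -8 + 35 = 27)
q(n, R) = 7 - 2*n (q(n, R) = 7 - (n + n) = 7 - 2*n)
a = 10816 (a = (-104)**2 = 10816)
J = -16408 (J = -15031 + 51*(-27) = -15031 - 1377 = -16408)
r = 10769 (r = (7 - 2*27) + 10816 = (7 - 54) + 10816 = -47 + 10816 = 10769)
r + J = 10769 - 16408 = -5639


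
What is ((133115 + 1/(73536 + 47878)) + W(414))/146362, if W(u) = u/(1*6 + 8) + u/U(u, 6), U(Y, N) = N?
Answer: 113217947937/124392771076 ≈ 0.91016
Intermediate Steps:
W(u) = 5*u/21 (W(u) = u/(1*6 + 8) + u/6 = u/(6 + 8) + u*(⅙) = u/14 + u/6 = 5*u/21)
((133115 + 1/(73536 + 47878)) + W(414))/146362 = ((133115 + 1/(73536 + 47878)) + (5/21)*414)/146362 = ((133115 + 1/121414) + 690/7)*(1/146362) = (16162024611/121414 + 690/7)*(1/146362) = (113217947937/849898)*(1/146362) = 113217947937/124392771076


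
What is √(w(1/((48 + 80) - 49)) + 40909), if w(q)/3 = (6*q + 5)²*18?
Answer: √263996323/79 ≈ 205.67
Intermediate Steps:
w(q) = 54*(5 + 6*q)² (w(q) = 3*((6*q + 5)²*18) = 3*((5 + 6*q)²*18) = 3*(18*(5 + 6*q)²) = 54*(5 + 6*q)²)
√(w(1/((48 + 80) - 49)) + 40909) = √(54*(5 + 6/((48 + 80) - 49))² + 40909) = √(54*(5 + 6/(128 - 49))² + 40909) = √(54*(5 + 6/79)² + 40909) = √(54*(401/79)² + 40909) = √(54*(160801/6241) + 40909) = √(8683254/6241 + 40909) = √(263996323/6241) = √263996323/79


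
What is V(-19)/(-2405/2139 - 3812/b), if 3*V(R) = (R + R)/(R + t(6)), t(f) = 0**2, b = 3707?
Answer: -5286182/17069203 ≈ -0.30969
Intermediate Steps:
t(f) = 0
V(R) = 2/3 (V(R) = ((R + R)/(R + 0))/3 = ((2*R)/R)/3 = (1/3)*2 = 2/3)
V(-19)/(-2405/2139 - 3812/b) = 2/(3*(-2405/2139 - 3812/3707)) = 2/(3*(-17069203/7929273)) = (2/3)*(-7929273/17069203) = -5286182/17069203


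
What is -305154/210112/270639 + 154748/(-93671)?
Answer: -488872026262511/295919707020896 ≈ -1.6520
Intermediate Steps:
-305154/210112/270639 + 154748/(-93671) = -305154*1/210112*(1/270639) + 154748*(-1/93671) = -152577/105056*1/270639 - 154748/93671 = -16953/3159138976 - 154748/93671 = -488872026262511/295919707020896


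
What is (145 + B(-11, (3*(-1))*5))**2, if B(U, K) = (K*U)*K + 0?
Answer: 5428900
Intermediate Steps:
B(U, K) = U*K**2 (B(U, K) = U*K**2 + 0 = U*K**2)
(145 + B(-11, (3*(-1))*5))**2 = (145 - 11*((3*(-1))*5)**2)**2 = (145 - 11*(-3*5)**2)**2 = (145 - 11*(-15)**2)**2 = (145 - 11*225)**2 = (145 - 2475)**2 = (-2330)**2 = 5428900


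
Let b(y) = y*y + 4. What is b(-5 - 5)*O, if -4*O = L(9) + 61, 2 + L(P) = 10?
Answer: -1794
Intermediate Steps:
L(P) = 8 (L(P) = -2 + 10 = 8)
b(y) = 4 + y**2 (b(y) = y**2 + 4 = 4 + y**2)
O = -69/4 (O = -(8 + 61)/4 = -1/4*69 = -69/4 ≈ -17.250)
b(-5 - 5)*O = (4 + (-5 - 5)**2)*(-69/4) = (4 + (-10)**2)*(-69/4) = (4 + 100)*(-69/4) = 104*(-69/4) = -1794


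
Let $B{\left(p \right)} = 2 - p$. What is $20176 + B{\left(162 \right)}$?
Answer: $20016$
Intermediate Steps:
$20176 + B{\left(162 \right)} = 20176 + \left(2 - 162\right) = 20176 - 160 = 20016$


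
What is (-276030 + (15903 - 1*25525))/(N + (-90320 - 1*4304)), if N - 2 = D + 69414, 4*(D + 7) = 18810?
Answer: 571304/41025 ≈ 13.926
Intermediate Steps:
D = 9391/2 (D = -7 + (1/4)*18810 = -7 + 9405/2 = 9391/2 ≈ 4695.5)
N = 148223/2 (N = 2 + (9391/2 + 69414) = 2 + 148219/2 = 148223/2 ≈ 74112.)
(-276030 + (15903 - 1*25525))/(N + (-90320 - 1*4304)) = (-276030 + (15903 - 1*25525))/(148223/2 + (-90320 - 1*4304)) = (-276030 + (15903 - 25525))/(148223/2 + (-90320 - 4304)) = (-276030 - 9622)/(148223/2 - 94624) = -285652/(-41025/2) = -285652*(-2/41025) = 571304/41025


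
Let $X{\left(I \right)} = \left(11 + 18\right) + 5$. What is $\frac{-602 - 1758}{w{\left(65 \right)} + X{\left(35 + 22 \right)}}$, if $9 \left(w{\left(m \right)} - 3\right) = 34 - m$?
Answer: $- \frac{10620}{151} \approx -70.331$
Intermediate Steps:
$w{\left(m \right)} = \frac{61}{9} - \frac{m}{9}$ ($w{\left(m \right)} = 3 + \frac{34 - m}{9} = 3 - \left(- \frac{34}{9} + \frac{m}{9}\right) = \frac{61}{9} - \frac{m}{9}$)
$X{\left(I \right)} = 34$ ($X{\left(I \right)} = 29 + 5 = 34$)
$\frac{-602 - 1758}{w{\left(65 \right)} + X{\left(35 + 22 \right)}} = \frac{-602 - 1758}{\left(\frac{61}{9} - \frac{65}{9}\right) + 34} = - \frac{2360}{- \frac{4}{9} + 34} = - \frac{2360}{\frac{302}{9}} = \left(-2360\right) \frac{9}{302} = - \frac{10620}{151}$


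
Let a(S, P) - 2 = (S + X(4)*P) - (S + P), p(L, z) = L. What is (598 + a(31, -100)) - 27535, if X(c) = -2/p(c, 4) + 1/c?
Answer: -26810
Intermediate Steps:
X(c) = -1/c (X(c) = -2/c + 1/c = -1/c)
a(S, P) = 2 - 5*P/4 (a(S, P) = 2 + ((S + (-1/4)*P) - (S + P)) = 2 + ((S + (-1*¼)*P) - (P + S)) = 2 + ((S - P/4) + (-P - S)) = 2 - 5*P/4)
(598 + a(31, -100)) - 27535 = (598 + (2 - 5/4*(-100))) - 27535 = (598 + (2 + 125)) - 27535 = (598 + 127) - 27535 = 725 - 27535 = -26810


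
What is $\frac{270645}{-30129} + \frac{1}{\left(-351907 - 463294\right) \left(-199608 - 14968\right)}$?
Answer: $- \frac{15780639632331797}{1756747368260368} \approx -8.9829$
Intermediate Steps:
$\frac{270645}{-30129} + \frac{1}{\left(-351907 - 463294\right) \left(-199608 - 14968\right)} = 270645 \left(- \frac{1}{30129}\right) + \frac{1}{\left(-815201\right) \left(-199608 - 14968\right)} = - \frac{90215}{10043} - \frac{1}{815201 \left(-214576\right)} = - \frac{90215}{10043} - - \frac{1}{174922569776} = - \frac{90215}{10043} + \frac{1}{174922569776} = - \frac{15780639632331797}{1756747368260368}$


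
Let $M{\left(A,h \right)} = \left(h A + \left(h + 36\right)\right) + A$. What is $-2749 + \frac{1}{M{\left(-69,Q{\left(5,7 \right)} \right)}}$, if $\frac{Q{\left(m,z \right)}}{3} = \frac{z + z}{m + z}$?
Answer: $- \frac{744980}{271} \approx -2749.0$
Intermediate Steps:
$Q{\left(m,z \right)} = \frac{6 z}{m + z}$ ($Q{\left(m,z \right)} = 3 \frac{z + z}{m + z} = 3 \frac{2 z}{m + z} = \frac{6 z}{m + z}$)
$M{\left(A,h \right)} = 36 + A + h + A h$ ($M{\left(A,h \right)} = \left(A h + \left(36 + h\right)\right) + A = \left(36 + h + A h\right) + A = 36 + A + h + A h$)
$-2749 + \frac{1}{M{\left(-69,Q{\left(5,7 \right)} \right)}} = -2749 + \frac{1}{36 - 69 + 6 \cdot 7 \frac{1}{5 + 7} - 69 \cdot 6 \cdot 7 \frac{1}{5 + 7}} = -2749 + \frac{1}{36 - 69 + 6 \cdot 7 \cdot \frac{1}{12} - 69 \cdot 6 \cdot 7 \cdot \frac{1}{12}} = -2749 + \frac{1}{36 - 69 + \frac{7}{2} - \frac{483}{2}} = -2749 + \frac{1}{-271} = -2749 - \frac{1}{271} = - \frac{744980}{271}$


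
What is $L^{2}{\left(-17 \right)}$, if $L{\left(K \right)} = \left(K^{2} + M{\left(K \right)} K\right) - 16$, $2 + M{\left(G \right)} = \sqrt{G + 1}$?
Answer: $89625 - 41752 i \approx 89625.0 - 41752.0 i$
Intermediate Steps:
$M{\left(G \right)} = -2 + \sqrt{1 + G}$ ($M{\left(G \right)} = -2 + \sqrt{G + 1} = -2 + \sqrt{1 + G}$)
$L{\left(K \right)} = -16 + K^{2} + K \left(-2 + \sqrt{1 + K}\right)$ ($L{\left(K \right)} = \left(K^{2} + \left(-2 + \sqrt{1 + K}\right) K\right) - 16 = \left(K^{2} + K \left(-2 + \sqrt{1 + K}\right)\right) - 16 = -16 + K^{2} + K \left(-2 + \sqrt{1 + K}\right)$)
$L^{2}{\left(-17 \right)} = \left(-16 + \left(-17\right)^{2} - 17 \left(-2 + \sqrt{1 - 17}\right)\right)^{2} = \left(-16 + 289 - 17 \left(-2 + \sqrt{-16}\right)\right)^{2} = \left(-16 + 289 - 17 \left(-2 + 4 i\right)\right)^{2} = \left(-16 + 289 + \left(34 - 68 i\right)\right)^{2} = \left(307 - 68 i\right)^{2}$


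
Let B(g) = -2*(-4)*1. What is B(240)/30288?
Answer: 1/3786 ≈ 0.00026413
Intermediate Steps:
B(g) = 8 (B(g) = 8*1 = 8)
B(240)/30288 = 8/30288 = 8*(1/30288) = 1/3786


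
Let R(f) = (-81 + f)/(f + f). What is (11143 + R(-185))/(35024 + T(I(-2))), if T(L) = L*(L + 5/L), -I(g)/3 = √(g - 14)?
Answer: 2061588/6453725 ≈ 0.31944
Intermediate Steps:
I(g) = -3*√(-14 + g) (I(g) = -3*√(g - 14) = -3*√(-14 + g))
R(f) = (-81 + f)/(2*f) (R(f) = (-81 + f)/((2*f)) = (-81 + f)*(1/(2*f)) = (-81 + f)/(2*f))
(11143 + R(-185))/(35024 + T(I(-2))) = (11143 + (½)*(-81 - 185)/(-185))/(35024 + (5 + (-3*√(-14 - 2))²)) = (11143 + (½)*(-1/185)*(-266))/(35024 + (5 + (-12*I)²)) = (11143 + 133/185)/(35024 + (5 + (-12*I)²)) = 2061588/(185*(35024 + (5 + (-12*I)²))) = 2061588/(185*(35024 + (5 - 144))) = 2061588/(185*(35024 - 139)) = (2061588/185)/34885 = (2061588/185)*(1/34885) = 2061588/6453725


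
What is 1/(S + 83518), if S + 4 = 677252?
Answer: 1/760766 ≈ 1.3145e-6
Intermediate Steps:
S = 677248 (S = -4 + 677252 = 677248)
1/(S + 83518) = 1/(677248 + 83518) = 1/760766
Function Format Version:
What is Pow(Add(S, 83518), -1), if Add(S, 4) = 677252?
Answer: Rational(1, 760766) ≈ 1.3145e-6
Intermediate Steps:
S = 677248 (S = Add(-4, 677252) = 677248)
Pow(Add(S, 83518), -1) = Pow(Add(677248, 83518), -1) = Pow(760766, -1) = Rational(1, 760766)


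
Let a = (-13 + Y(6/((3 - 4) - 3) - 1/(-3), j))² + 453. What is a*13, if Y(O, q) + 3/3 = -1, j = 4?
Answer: 8814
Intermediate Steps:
Y(O, q) = -2 (Y(O, q) = -1 - 1 = -2)
a = 678 (a = (-13 - 2)² + 453 = (-15)² + 453 = 225 + 453 = 678)
a*13 = 678*13 = 8814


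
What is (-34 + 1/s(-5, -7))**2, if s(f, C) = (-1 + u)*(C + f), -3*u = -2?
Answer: 18225/16 ≈ 1139.1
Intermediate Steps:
u = 2/3 (u = -1/3*(-2) = 2/3 ≈ 0.66667)
s(f, C) = -C/3 - f/3 (s(f, C) = (-1 + 2/3)*(C + f) = -(C + f)/3 = -C/3 - f/3)
(-34 + 1/s(-5, -7))**2 = (-34 + 1/(-1/3*(-7) - 1/3*(-5)))**2 = (-34 + 1/(7/3 + 5/3))**2 = (-34 + 1/4)**2 = (-135/4)**2 = 18225/16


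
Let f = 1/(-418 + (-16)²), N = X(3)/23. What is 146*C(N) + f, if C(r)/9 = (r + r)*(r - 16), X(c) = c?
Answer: -466181449/85698 ≈ -5439.8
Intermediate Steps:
N = 3/23 ≈ 0.13043
f = -1/162 (f = 1/(-418 + 256) = 1/(-162) = -1/162 ≈ -0.0061728)
C(r) = 18*r*(-16 + r) (C(r) = 9*((r + r)*(r - 16)) = 9*((2*r)*(-16 + r)) = 9*(2*r*(-16 + r)) = 18*r*(-16 + r))
146*C(N) + f = 146*(18*(3/23)*(-16 + 3/23)) - 1/162 = 146*(18*(3/23)*(-365/23)) - 1/162 = 146*(-19710/529) - 1/162 = -2877660/529 - 1/162 = -466181449/85698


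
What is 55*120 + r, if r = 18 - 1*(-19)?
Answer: 6637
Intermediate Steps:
r = 37 (r = 18 + 19 = 37)
55*120 + r = 55*120 + 37 = 6600 + 37 = 6637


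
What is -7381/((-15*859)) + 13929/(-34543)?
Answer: 75486718/445086555 ≈ 0.16960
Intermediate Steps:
-7381/((-15*859)) + 13929/(-34543) = -7381/(-12885) + 13929*(-1/34543) = -7381*(-1/12885) - 13929/34543 = 7381/12885 - 13929/34543 = 75486718/445086555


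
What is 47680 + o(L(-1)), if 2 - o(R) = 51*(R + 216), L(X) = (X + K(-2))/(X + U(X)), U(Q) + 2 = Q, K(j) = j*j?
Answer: 146817/4 ≈ 36704.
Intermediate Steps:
K(j) = j²
U(Q) = -2 + Q
L(X) = (4 + X)/(-2 + 2*X) (L(X) = (X + (-2)²)/(X + (-2 + X)) = (X + 4)/(-2 + 2*X) = (4 + X)/(-2 + 2*X))
o(R) = -11014 - 51*R (o(R) = 2 - 51*(R + 216) = 2 - 51*(216 + R) = 2 - (11016 + 51*R) = 2 + (-11016 - 51*R) = -11014 - 51*R)
47680 + o(L(-1)) = 47680 + (-11014 - 51*(4 - 1)/(2*(-1 - 1))) = 47680 + (-11014 - 51*3/(2*(-2))) = 47680 + (-11014 - 51*(-1)*3/(2*2)) = 47680 + (-11014 - 51*(-¾)) = 47680 + (-11014 + 153/4) = 47680 - 43903/4 = 146817/4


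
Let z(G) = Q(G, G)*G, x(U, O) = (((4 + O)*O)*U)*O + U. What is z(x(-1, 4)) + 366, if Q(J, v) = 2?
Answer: 108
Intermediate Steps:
x(U, O) = U + U*O²*(4 + O) (x(U, O) = ((O*(4 + O))*U)*O + U = (O*U*(4 + O))*O + U = U*O²*(4 + O) + U = U + U*O²*(4 + O))
z(G) = 2*G
z(x(-1, 4)) + 366 = 2*(-(1 + 4³ + 4*4²)) + 366 = 2*(-(1 + 64 + 4*16)) + 366 = 2*(-(1 + 64 + 64)) + 366 = 2*(-1*129) + 366 = 2*(-129) + 366 = -258 + 366 = 108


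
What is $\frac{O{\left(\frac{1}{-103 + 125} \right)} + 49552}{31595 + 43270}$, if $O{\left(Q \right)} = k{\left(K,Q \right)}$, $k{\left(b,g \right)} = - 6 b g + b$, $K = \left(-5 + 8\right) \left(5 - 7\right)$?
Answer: $\frac{545024}{823515} \approx 0.66183$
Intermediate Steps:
$K = -6$ ($K = 3 \left(-2\right) = -6$)
$k{\left(b,g \right)} = b - 6 b g$ ($k{\left(b,g \right)} = - 6 b g + b = b - 6 b g$)
$O{\left(Q \right)} = -6 + 36 Q$ ($O{\left(Q \right)} = - 6 \left(1 - 6 Q\right) = -6 + 36 Q$)
$\frac{O{\left(\frac{1}{-103 + 125} \right)} + 49552}{31595 + 43270} = \frac{\left(-6 + \frac{36}{-103 + 125}\right) + 49552}{31595 + 43270} = \frac{\left(-6 + \frac{36}{22}\right) + 49552}{74865} = \left(\left(-6 + 36 \cdot \frac{1}{22}\right) + 49552\right) \frac{1}{74865} = \left(\left(-6 + \frac{18}{11}\right) + 49552\right) \frac{1}{74865} = \left(- \frac{48}{11} + 49552\right) \frac{1}{74865} = \frac{545024}{11} \cdot \frac{1}{74865} = \frac{545024}{823515}$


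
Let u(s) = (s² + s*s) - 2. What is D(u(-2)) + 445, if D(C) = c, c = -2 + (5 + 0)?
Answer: 448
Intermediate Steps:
u(s) = -2 + 2*s² (u(s) = (s² + s²) - 2 = 2*s² - 2 = -2 + 2*s²)
c = 3 (c = -2 + 5 = 3)
D(C) = 3
D(u(-2)) + 445 = 3 + 445 = 448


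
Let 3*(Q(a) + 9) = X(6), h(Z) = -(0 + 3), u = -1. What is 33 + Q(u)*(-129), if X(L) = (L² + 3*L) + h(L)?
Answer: -999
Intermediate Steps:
h(Z) = -3 (h(Z) = -1*3 = -3)
X(L) = -3 + L² + 3*L (X(L) = (L² + 3*L) - 3 = -3 + L² + 3*L)
Q(a) = 8 (Q(a) = -9 + (-3 + 6² + 3*6)/3 = -9 + (-3 + 36 + 18)/3 = -9 + (⅓)*51 = -9 + 17 = 8)
33 + Q(u)*(-129) = 33 + 8*(-129) = 33 - 1032 = -999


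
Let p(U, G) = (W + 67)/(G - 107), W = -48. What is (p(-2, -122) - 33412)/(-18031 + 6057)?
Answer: 7651367/2742046 ≈ 2.7904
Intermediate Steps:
p(U, G) = 19/(-107 + G) (p(U, G) = (-48 + 67)/(G - 107) = 19/(-107 + G))
(p(-2, -122) - 33412)/(-18031 + 6057) = (19/(-107 - 122) - 33412)/(-18031 + 6057) = (19/(-229) - 33412)/(-11974) = (19*(-1/229) - 33412)*(-1/11974) = (-19/229 - 33412)*(-1/11974) = -7651367/229*(-1/11974) = 7651367/2742046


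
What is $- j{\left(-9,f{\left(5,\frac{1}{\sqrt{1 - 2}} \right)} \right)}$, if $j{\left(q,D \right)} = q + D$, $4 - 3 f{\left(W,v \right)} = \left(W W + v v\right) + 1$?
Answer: $16$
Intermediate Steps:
$f{\left(W,v \right)} = 1 - \frac{W^{2}}{3} - \frac{v^{2}}{3}$ ($f{\left(W,v \right)} = \frac{4}{3} - \frac{\left(W W + v v\right) + 1}{3} = \frac{4}{3} - \frac{\left(W^{2} + v^{2}\right) + 1}{3} = \frac{4}{3} - \frac{1 + W^{2} + v^{2}}{3} = \frac{4}{3} - \left(\frac{1}{3} + \frac{W^{2}}{3} + \frac{v^{2}}{3}\right) = 1 - \frac{W^{2}}{3} - \frac{v^{2}}{3}$)
$j{\left(q,D \right)} = D + q$
$- j{\left(-9,f{\left(5,\frac{1}{\sqrt{1 - 2}} \right)} \right)} = - (\left(1 - \frac{5^{2}}{3} - \frac{\left(\frac{1}{\sqrt{1 - 2}}\right)^{2}}{3}\right) - 9) = - (\left(1 - \frac{25}{3} - \frac{\left(\frac{1}{\sqrt{-1}}\right)^{2}}{3}\right) - 9) = - (\left(1 - \frac{25}{3} - \frac{\left(\frac{1}{i}\right)^{2}}{3}\right) - 9) = - (\left(1 - \frac{25}{3} - \frac{\left(- i\right)^{2}}{3}\right) - 9) = - (\left(1 - \frac{25}{3} - - \frac{1}{3}\right) - 9) = - (\left(1 - \frac{25}{3} + \frac{1}{3}\right) - 9) = - (-7 - 9) = \left(-1\right) \left(-16\right) = 16$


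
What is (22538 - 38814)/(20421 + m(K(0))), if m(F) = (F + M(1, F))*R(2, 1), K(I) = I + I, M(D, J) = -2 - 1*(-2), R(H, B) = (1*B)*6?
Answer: -16276/20421 ≈ -0.79702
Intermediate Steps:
R(H, B) = 6*B (R(H, B) = B*6 = 6*B)
M(D, J) = 0 (M(D, J) = -2 + 2 = 0)
K(I) = 2*I
m(F) = 6*F (m(F) = (F + 0)*(6*1) = F*6 = 6*F)
(22538 - 38814)/(20421 + m(K(0))) = (22538 - 38814)/(20421 + 6*(2*0)) = -16276/(20421 + 6*0) = -16276/(20421 + 0) = -16276/20421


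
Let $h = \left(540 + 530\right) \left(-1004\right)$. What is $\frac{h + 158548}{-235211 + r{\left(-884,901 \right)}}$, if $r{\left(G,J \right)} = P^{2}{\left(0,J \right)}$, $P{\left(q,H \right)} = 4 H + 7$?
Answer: $- \frac{457866}{6402055} \approx -0.071519$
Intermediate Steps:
$P{\left(q,H \right)} = 7 + 4 H$
$r{\left(G,J \right)} = \left(7 + 4 J\right)^{2}$
$h = -1074280$ ($h = 1070 \left(-1004\right) = -1074280$)
$\frac{h + 158548}{-235211 + r{\left(-884,901 \right)}} = \frac{-1074280 + 158548}{-235211 + \left(7 + 4 \cdot 901\right)^{2}} = - \frac{915732}{-235211 + \left(7 + 3604\right)^{2}} = - \frac{915732}{-235211 + 3611^{2}} = - \frac{915732}{-235211 + 13039321} = - \frac{915732}{12804110} = \left(-915732\right) \frac{1}{12804110} = - \frac{457866}{6402055}$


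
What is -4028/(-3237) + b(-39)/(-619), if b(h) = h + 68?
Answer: 2399459/2003703 ≈ 1.1975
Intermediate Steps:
b(h) = 68 + h
-4028/(-3237) + b(-39)/(-619) = -4028/(-3237) + (68 - 39)/(-619) = -4028*(-1/3237) + 29*(-1/619) = 4028/3237 - 29/619 = 2399459/2003703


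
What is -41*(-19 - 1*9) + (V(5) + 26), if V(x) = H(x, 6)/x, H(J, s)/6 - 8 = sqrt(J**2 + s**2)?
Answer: 5918/5 + 6*sqrt(61)/5 ≈ 1193.0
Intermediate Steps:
H(J, s) = 48 + 6*sqrt(J**2 + s**2)
V(x) = (48 + 6*sqrt(36 + x**2))/x (V(x) = (48 + 6*sqrt(x**2 + 6**2))/x = (48 + 6*sqrt(x**2 + 36))/x = (48 + 6*sqrt(36 + x**2))/x)
-41*(-19 - 1*9) + (V(5) + 26) = -41*(-19 - 1*9) + (6*(8 + sqrt(36 + 5**2))/5 + 26) = -41*(-19 - 9) + (6*(1/5)*(8 + sqrt(36 + 25)) + 26) = -41*(-28) + (6*(1/5)*(8 + sqrt(61)) + 26) = 1148 + ((48/5 + 6*sqrt(61)/5) + 26) = 1148 + (178/5 + 6*sqrt(61)/5) = 5918/5 + 6*sqrt(61)/5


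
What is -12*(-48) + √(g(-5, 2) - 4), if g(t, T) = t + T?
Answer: 576 + I*√7 ≈ 576.0 + 2.6458*I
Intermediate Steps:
g(t, T) = T + t
-12*(-48) + √(g(-5, 2) - 4) = -12*(-48) + √((2 - 5) - 4) = 576 + √(-3 - 4) = 576 + √(-7) = 576 + I*√7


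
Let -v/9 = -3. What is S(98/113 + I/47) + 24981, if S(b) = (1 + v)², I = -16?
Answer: 25765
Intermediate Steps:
v = 27 (v = -9*(-3) = 27)
S(b) = 784 (S(b) = (1 + 27)² = 28² = 784)
S(98/113 + I/47) + 24981 = 784 + 24981 = 25765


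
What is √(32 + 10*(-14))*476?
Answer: 2856*I*√3 ≈ 4946.7*I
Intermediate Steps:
√(32 + 10*(-14))*476 = √(32 - 140)*476 = √(-108)*476 = (6*I*√3)*476 = 2856*I*√3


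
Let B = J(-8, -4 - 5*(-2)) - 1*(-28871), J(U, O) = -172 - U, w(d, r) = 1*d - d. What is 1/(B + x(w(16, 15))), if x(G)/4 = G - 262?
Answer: 1/27659 ≈ 3.6155e-5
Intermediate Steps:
w(d, r) = 0 (w(d, r) = d - d = 0)
B = 28707 (B = (-172 - 1*(-8)) - 1*(-28871) = (-172 + 8) + 28871 = -164 + 28871 = 28707)
x(G) = -1048 + 4*G (x(G) = 4*(G - 262) = 4*(-262 + G) = -1048 + 4*G)
1/(B + x(w(16, 15))) = 1/(28707 + (-1048 + 4*0)) = 1/(28707 + (-1048 + 0)) = 1/(28707 - 1048) = 1/27659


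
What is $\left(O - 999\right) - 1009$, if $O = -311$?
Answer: $-2319$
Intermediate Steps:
$\left(O - 999\right) - 1009 = \left(-311 - 999\right) - 1009 = -1310 - 1009 = -2319$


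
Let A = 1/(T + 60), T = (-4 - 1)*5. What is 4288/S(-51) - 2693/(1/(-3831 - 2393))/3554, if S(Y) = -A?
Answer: -258311544/1777 ≈ -1.4536e+5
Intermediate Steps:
T = -25 (T = -5*5 = -25)
A = 1/35 (A = 1/(-25 + 60) = 1/35 ≈ 0.028571)
S(Y) = -1/35 (S(Y) = -1*1/35 = -1/35)
4288/S(-51) - 2693/(1/(-3831 - 2393))/3554 = 4288/(-1/35) - 2693/(1/(-3831 - 2393))/3554 = 4288*(-35) - 2693/(1/(-6224))*(1/3554) = -150080 - 2693/(-1/6224)*(1/3554) = -150080 - 2693*(-6224)*(1/3554) = -150080 + 16761232*(1/3554) = -150080 + 8380616/1777 = -258311544/1777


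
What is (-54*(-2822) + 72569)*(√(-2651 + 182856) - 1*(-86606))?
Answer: 19482625942 + 224957*√180205 ≈ 1.9578e+10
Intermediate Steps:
(-54*(-2822) + 72569)*(√(-2651 + 182856) - 1*(-86606)) = (152388 + 72569)*(√180205 + 86606) = 224957*(86606 + √180205) = 19482625942 + 224957*√180205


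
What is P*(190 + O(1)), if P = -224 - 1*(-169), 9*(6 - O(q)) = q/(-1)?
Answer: -97075/9 ≈ -10786.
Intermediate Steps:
O(q) = 6 + q/9 (O(q) = 6 - q/(9*(-1)) = 6 - q*(-1)/9 = 6 - (-1)*q/9 = 6 + q/9)
P = -55 (P = -224 + 169 = -55)
P*(190 + O(1)) = -55*(190 + (6 + (⅑)*1)) = -55*(190 + (6 + ⅑)) = -55*(190 + 55/9) = -55*1765/9 = -97075/9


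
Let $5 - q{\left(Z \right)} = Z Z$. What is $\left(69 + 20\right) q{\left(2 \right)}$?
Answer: $89$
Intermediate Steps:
$q{\left(Z \right)} = 5 - Z^{2}$ ($q{\left(Z \right)} = 5 - Z Z = 5 - Z^{2}$)
$\left(69 + 20\right) q{\left(2 \right)} = \left(69 + 20\right) \left(5 - 2^{2}\right) = 89 \left(5 - 4\right) = 89 \cdot 1 = 89$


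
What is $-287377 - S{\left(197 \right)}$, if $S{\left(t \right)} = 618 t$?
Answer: $-409123$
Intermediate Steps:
$-287377 - S{\left(197 \right)} = -287377 - 618 \cdot 197 = -287377 - 121746 = -409123$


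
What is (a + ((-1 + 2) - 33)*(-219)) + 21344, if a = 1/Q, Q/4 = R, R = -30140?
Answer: 3418117119/120560 ≈ 28352.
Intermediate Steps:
Q = -120560 (Q = 4*(-30140) = -120560)
a = -1/120560 (a = 1/(-120560) = -1/120560 ≈ -8.2946e-6)
(a + ((-1 + 2) - 33)*(-219)) + 21344 = (-1/120560 + ((-1 + 2) - 33)*(-219)) + 21344 = (-1/120560 + (1 - 33)*(-219)) + 21344 = (-1/120560 - 32*(-219)) + 21344 = (-1/120560 + 7008) + 21344 = 844884479/120560 + 21344 = 3418117119/120560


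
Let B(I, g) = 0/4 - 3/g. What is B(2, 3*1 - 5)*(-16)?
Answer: -24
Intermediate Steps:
B(I, g) = -3/g (B(I, g) = 0*(¼) - 3/g = 0 - 3/g = -3/g)
B(2, 3*1 - 5)*(-16) = -3/(3*1 - 5)*(-16) = -3/(3 - 5)*(-16) = -3/(-2)*(-16) = -3*(-½)*(-16) = (3/2)*(-16) = -24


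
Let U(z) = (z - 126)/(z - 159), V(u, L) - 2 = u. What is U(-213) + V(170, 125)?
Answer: 21441/124 ≈ 172.91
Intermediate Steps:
V(u, L) = 2 + u
U(z) = (-126 + z)/(-159 + z)
U(-213) + V(170, 125) = (-126 - 213)/(-159 - 213) + (2 + 170) = -339/(-372) + 172 = -1/372*(-339) + 172 = 113/124 + 172 = 21441/124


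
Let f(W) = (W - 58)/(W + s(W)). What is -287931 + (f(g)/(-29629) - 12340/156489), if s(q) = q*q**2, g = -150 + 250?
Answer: -667579182584022874819/2318538121129050 ≈ -2.8793e+5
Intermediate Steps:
g = 100
s(q) = q**3
f(W) = (-58 + W)/(W + W**3) (f(W) = (W - 58)/(W + W**3) = (-58 + W)/(W + W**3))
-287931 + (f(g)/(-29629) - 12340/156489) = -287931 + (((-58 + 100)/(100 + 100**3))/(-29629) - 12340/156489) = -287931 + ((42/(100 + 1000000))*(-1/29629) - 12340*1/156489) = -287931 + ((42/1000100)*(-1/29629) - 12340/156489) = -287931 + (((1/1000100)*42)*(-1/29629) - 12340/156489) = -287931 + ((21/500050)*(-1/29629) - 12340/156489) = -287931 + (-21/14815981450 - 12340/156489) = -287931 - 182829214379269/2318538121129050 = -667579182584022874819/2318538121129050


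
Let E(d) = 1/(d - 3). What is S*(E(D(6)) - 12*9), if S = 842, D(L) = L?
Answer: -271966/3 ≈ -90655.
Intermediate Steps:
E(d) = 1/(-3 + d)
S*(E(D(6)) - 12*9) = 842*(1/(-3 + 6) - 12*9) = 842*(1/3 - 108) = 842*(⅓ - 108) = 842*(-323/3) = -271966/3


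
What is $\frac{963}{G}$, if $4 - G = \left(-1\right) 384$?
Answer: $\frac{963}{388} \approx 2.482$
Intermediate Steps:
$G = 388$ ($G = 4 - \left(-1\right) 384 = 4 - -384 = 4 + 384 = 388$)
$\frac{963}{G} = \frac{963}{388}$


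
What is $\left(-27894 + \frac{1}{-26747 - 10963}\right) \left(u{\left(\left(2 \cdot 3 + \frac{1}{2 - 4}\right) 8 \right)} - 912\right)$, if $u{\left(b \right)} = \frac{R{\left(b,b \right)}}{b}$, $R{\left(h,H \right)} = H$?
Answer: $\frac{958265177051}{37710} \approx 2.5411 \cdot 10^{7}$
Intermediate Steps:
$u{\left(b \right)} = 1$ ($u{\left(b \right)} = \frac{b}{b} = 1$)
$\left(-27894 + \frac{1}{-26747 - 10963}\right) \left(u{\left(\left(2 \cdot 3 + \frac{1}{2 - 4}\right) 8 \right)} - 912\right) = \left(-27894 + \frac{1}{-26747 - 10963}\right) \left(1 - 912\right) = \left(-27894 + \frac{1}{-37710}\right) \left(-911\right) = \left(-27894 - \frac{1}{37710}\right) \left(-911\right) = \left(- \frac{1051882741}{37710}\right) \left(-911\right) = \frac{958265177051}{37710}$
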